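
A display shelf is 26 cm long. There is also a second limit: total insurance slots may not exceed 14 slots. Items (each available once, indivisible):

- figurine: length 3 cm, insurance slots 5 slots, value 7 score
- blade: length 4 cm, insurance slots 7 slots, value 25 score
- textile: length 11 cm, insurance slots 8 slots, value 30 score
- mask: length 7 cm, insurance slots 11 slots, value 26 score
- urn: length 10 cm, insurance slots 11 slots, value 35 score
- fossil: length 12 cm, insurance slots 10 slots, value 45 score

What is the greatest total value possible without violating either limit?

45 score

Feasible sets respecting both limits:
- fossil: length 12, insurance slots 10, value 45
- figurine+textile: length 14, insurance slots 13, value 37
- urn: length 10, insurance slots 11, value 35
- figurine+blade: length 7, insurance slots 12, value 32
Best: 45 score.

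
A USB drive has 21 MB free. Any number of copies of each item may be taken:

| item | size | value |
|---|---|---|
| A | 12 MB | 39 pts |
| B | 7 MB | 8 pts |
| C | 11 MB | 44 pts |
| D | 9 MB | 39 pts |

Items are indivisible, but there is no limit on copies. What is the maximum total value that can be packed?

83 pts

Best value-per-unit is D at 39/9; filling with it alone gives 2×39 = 78.
Optimal mix: 1×C + 1×D → size 20, value 83.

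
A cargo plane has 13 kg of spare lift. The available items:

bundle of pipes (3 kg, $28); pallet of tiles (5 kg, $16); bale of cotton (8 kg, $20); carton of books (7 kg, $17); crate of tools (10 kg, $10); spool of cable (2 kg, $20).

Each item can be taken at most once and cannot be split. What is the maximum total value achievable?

Check high-value combinations within 13 kg:
- bundle of pipes+bale of cotton+spool of cable: weight 3+8+2=13, value 28+20+20=68
- bundle of pipes+carton of books+spool of cable: weight 3+7+2=12, value 28+17+20=65
- bundle of pipes+pallet of tiles+spool of cable: weight 3+5+2=10, value 28+16+20=64
Best: $68.

$68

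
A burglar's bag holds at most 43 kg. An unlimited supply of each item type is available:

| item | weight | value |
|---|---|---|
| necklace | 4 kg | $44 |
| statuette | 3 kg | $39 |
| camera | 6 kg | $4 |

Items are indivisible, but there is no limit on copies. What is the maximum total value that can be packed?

Best value-per-unit is statuette at 39/3; filling with it alone gives 14×39 = 546.
Optimal mix: 1×necklace + 13×statuette → weight 43, value 551.

$551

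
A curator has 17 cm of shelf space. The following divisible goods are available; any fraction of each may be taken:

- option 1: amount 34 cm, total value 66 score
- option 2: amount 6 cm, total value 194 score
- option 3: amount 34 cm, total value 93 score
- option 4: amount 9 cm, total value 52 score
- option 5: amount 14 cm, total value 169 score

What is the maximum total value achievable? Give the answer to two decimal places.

326.79

Take in order of value per unit:
- option 2 (194/6 per unit): all 6 → value 194, running total 194.00
- option 5 (169/14 per unit): 11 of 14 → value 11×169/14 = 132.7857, running total 326.79
Total 326.79.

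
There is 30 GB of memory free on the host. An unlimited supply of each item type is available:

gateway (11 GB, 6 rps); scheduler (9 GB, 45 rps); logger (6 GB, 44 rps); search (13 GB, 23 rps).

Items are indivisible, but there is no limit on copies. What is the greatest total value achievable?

220 rps

Best value-per-unit is logger at 44/6, and filling with it alone uses memory 5×6=30. No mix of the others beats 5×44 = 220.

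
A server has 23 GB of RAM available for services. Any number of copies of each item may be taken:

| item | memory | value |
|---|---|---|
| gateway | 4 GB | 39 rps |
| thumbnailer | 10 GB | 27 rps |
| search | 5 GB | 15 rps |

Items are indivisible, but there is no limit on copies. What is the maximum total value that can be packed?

195 rps

Best value-per-unit is gateway at 39/4, and filling with it alone uses memory 5×4=20. No mix of the others beats 5×39 = 195.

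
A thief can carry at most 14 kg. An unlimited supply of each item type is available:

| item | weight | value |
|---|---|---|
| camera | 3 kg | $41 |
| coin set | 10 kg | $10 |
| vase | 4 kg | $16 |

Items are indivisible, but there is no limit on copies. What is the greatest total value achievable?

$164

Best value-per-unit is camera at 41/3, and filling with it alone uses weight 4×3=12. No mix of the others beats 4×41 = 164.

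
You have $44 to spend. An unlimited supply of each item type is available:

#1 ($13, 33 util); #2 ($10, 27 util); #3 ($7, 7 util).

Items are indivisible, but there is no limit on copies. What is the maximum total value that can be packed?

Best value-per-unit is #2 at 27/10; filling with it alone gives 4×27 = 108.
Optimal mix: 1×#1 + 3×#2 → cost 43, value 114.

114 util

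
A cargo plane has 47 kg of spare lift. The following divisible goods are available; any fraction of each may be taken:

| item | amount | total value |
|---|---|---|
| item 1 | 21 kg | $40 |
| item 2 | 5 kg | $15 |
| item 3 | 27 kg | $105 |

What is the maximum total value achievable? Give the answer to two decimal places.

Take in order of value per unit:
- item 3 (105/27 per unit): all 27 → value 105, running total 105.00
- item 2 (15/5 per unit): all 5 → value 15, running total 120.00
- item 1 (40/21 per unit): 15 of 21 → value 15×40/21 = 28.5714, running total 148.57
Total 148.57.

148.57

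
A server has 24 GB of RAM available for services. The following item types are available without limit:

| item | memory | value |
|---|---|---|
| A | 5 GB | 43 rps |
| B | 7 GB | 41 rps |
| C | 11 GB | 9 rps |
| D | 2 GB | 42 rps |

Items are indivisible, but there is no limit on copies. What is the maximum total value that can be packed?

Best value-per-unit is D at 42/2, and filling with it alone uses memory 12×2=24. No mix of the others beats 12×42 = 504.

504 rps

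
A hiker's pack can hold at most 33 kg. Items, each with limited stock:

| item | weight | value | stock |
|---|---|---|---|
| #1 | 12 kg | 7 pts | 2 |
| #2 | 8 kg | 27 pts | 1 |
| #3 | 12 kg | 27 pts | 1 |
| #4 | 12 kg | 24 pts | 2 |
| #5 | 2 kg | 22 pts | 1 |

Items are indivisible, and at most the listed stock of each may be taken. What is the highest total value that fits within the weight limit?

78 pts

Top feasible selections:
- 1×#2 + 1×#3 + 1×#4: weight 32, value 78
- 1×#2 + 1×#3 + 1×#5: weight 22, value 76
- 1×#2 + 2×#4: weight 32, value 75
Best: 78 pts.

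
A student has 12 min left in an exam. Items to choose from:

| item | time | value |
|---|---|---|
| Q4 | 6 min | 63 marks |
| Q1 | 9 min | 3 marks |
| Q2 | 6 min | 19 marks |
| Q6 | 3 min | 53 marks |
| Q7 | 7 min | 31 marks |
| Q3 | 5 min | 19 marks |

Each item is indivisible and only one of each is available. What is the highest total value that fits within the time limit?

116 marks

Check high-value combinations within 12 min:
- Q4+Q6: time 6+3=9, value 63+53=116
- Q6+Q7: time 3+7=10, value 53+31=84
- Q4+Q3: time 6+5=11, value 63+19=82
Best: 116 marks.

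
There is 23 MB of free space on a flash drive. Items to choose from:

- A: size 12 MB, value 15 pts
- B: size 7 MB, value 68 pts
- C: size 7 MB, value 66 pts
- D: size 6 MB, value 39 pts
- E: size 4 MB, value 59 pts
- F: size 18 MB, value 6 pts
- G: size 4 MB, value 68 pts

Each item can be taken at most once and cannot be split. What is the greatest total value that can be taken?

Check high-value combinations within 23 MB:
- B+C+E+G: size 7+7+4+4=22, value 68+66+59+68=261
- B+D+E+G: size 7+6+4+4=21, value 68+39+59+68=234
- C+D+E+G: size 7+6+4+4=21, value 66+39+59+68=232
- B+C+G: size 7+7+4=18, value 68+66+68=202
Best: 261 pts.

261 pts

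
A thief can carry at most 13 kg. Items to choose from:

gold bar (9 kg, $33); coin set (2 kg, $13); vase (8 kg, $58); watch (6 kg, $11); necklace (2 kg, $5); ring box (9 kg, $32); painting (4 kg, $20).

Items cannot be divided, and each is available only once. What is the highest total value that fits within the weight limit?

Check high-value combinations within 13 kg:
- vase+painting: weight 8+4=12, value 58+20=78
- coin set+vase+necklace: weight 2+8+2=12, value 13+58+5=76
- coin set+vase: weight 2+8=10, value 13+58=71
- vase+necklace: weight 8+2=10, value 58+5=63
- vase: weight 8, value 58
Best: $78.

$78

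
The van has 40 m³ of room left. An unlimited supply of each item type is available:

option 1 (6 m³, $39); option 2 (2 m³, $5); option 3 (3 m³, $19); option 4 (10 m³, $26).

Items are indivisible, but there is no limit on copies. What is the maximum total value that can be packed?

$253

Best value-per-unit is option 1 at 39/6; filling with it alone gives 6×39 = 234.
Optimal mix: 6×option 1 + 1×option 3 → volume 39, value 253.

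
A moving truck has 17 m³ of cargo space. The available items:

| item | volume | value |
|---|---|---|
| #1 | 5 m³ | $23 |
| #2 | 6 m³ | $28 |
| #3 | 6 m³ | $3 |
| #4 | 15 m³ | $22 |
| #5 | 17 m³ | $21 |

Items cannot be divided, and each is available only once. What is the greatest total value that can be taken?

Check high-value combinations within 17 m³:
- #1+#2+#3: volume 5+6+6=17, value 23+28+3=54
- #1+#2: volume 5+6=11, value 23+28=51
- #2+#3: volume 6+6=12, value 28+3=31
- #2: volume 6, value 28
- #1+#3: volume 5+6=11, value 23+3=26
Best: $54.

$54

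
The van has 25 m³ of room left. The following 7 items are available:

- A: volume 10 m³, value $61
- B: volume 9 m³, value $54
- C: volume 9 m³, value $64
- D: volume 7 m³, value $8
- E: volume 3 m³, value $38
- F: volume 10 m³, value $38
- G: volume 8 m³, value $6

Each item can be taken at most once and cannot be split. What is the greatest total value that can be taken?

Check high-value combinations within 25 m³:
- A+C+E: volume 10+9+3=22, value 61+64+38=163
- B+C+E: volume 9+9+3=21, value 54+64+38=156
- A+B+E: volume 10+9+3=22, value 61+54+38=153
- C+E+F: volume 9+3+10=22, value 64+38+38=140
- A+E+F: volume 10+3+10=23, value 61+38+38=137
Best: $163.

$163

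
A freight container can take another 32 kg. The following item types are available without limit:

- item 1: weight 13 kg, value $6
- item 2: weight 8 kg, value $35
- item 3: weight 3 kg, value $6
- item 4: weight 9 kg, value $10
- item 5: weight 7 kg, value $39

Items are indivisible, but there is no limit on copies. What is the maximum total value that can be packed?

Best value-per-unit is item 5 at 39/7; filling with it alone gives 4×39 = 156.
Optimal mix: 1×item 3 + 4×item 5 → weight 31, value 162.

$162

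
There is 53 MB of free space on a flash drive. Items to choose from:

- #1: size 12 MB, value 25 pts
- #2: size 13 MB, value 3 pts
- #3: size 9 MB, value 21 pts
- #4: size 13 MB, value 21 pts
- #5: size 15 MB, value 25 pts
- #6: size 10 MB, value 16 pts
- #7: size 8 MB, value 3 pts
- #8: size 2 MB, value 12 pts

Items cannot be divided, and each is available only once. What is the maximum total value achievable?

104 pts

Check high-value combinations within 53 MB:
- #1+#3+#4+#5+#8: size 12+9+13+15+2=51, value 25+21+21+25+12=104
- #1+#3+#5+#6+#8: size 12+9+15+10+2=48, value 25+21+25+16+12=99
- #1+#4+#5+#6+#8: size 12+13+15+10+2=52, value 25+21+25+16+12=99
- #1+#3+#4+#6+#8: size 12+9+13+10+2=46, value 25+21+21+16+12=95
Best: 104 pts.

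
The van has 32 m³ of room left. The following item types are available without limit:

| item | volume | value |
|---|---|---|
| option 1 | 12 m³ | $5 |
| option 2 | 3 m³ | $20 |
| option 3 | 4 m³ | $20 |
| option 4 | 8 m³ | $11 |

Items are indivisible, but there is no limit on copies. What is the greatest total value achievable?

$200

Best value-per-unit is option 2 at 20/3, and filling with it alone uses volume 10×3=30. No mix of the others beats 10×20 = 200.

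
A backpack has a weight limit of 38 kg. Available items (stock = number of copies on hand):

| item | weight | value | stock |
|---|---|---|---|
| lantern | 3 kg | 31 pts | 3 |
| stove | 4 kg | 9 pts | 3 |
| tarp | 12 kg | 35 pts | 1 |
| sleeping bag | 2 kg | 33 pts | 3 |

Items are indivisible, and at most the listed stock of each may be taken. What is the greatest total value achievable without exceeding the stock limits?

245 pts

Top feasible selections:
- 3×lantern + 2×stove + 1×tarp + 3×sleeping bag: weight 35, value 245
- 3×lantern + 1×stove + 1×tarp + 3×sleeping bag: weight 31, value 236
Best: 245 pts.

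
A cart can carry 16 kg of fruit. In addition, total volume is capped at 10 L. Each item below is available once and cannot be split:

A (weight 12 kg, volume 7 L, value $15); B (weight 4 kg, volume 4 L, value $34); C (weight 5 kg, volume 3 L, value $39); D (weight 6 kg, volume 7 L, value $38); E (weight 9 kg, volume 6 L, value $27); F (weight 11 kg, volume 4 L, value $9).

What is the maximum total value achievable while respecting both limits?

$77

Feasible sets respecting both limits:
- C+D: weight 11, volume 10, value 77
- B+C: weight 9, volume 7, value 73
- C+E: weight 14, volume 9, value 66
Best: $77.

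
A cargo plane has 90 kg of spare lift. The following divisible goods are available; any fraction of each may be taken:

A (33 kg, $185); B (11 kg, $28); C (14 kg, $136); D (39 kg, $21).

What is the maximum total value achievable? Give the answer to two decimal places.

Take in order of value per unit:
- C (136/14 per unit): all 14 → value 136, running total 136.00
- A (185/33 per unit): all 33 → value 185, running total 321.00
- B (28/11 per unit): all 11 → value 28, running total 349.00
- D (21/39 per unit): 32 of 39 → value 32×21/39 = 17.2308, running total 366.23
Total 366.23.

366.23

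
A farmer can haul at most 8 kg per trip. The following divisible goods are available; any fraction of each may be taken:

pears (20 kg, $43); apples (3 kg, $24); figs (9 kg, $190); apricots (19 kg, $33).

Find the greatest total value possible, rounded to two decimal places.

Take in order of value per unit:
- figs (190/9 per unit): 8 of 9 → value 8×190/9 = 168.8889, running total 168.89
Total 168.89.

168.89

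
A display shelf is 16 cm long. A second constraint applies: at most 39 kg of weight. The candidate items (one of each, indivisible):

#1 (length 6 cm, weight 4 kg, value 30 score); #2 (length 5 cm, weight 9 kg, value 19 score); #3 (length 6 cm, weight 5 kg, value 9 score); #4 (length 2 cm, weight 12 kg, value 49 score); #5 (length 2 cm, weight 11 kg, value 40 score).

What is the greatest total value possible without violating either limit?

138 score

Feasible sets respecting both limits:
- #1+#2+#4+#5: length 15, weight 36, value 138
- #1+#3+#4+#5: length 16, weight 32, value 128
- #1+#4+#5: length 10, weight 27, value 119
Best: 138 score.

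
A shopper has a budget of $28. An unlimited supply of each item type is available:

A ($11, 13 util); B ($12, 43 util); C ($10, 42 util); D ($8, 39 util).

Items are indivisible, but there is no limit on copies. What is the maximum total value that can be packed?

Best value-per-unit is D at 39/8; filling with it alone gives 3×39 = 117.
Optimal mix: 2×C + 1×D → cost 28, value 123.

123 util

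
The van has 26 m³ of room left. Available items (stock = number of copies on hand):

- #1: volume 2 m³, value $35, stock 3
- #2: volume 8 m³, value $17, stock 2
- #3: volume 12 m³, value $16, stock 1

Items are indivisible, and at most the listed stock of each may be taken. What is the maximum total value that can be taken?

Top feasible selections:
- 3×#1 + 2×#2: volume 22, value 139
- 3×#1 + 1×#2 + 1×#3: volume 26, value 138
Best: $139.

$139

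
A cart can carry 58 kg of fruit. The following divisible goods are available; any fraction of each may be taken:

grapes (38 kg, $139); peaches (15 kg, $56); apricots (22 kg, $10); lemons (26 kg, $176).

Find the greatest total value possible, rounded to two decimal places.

294.18

Take in order of value per unit:
- lemons (176/26 per unit): all 26 → value 176, running total 176.00
- peaches (56/15 per unit): all 15 → value 56, running total 232.00
- grapes (139/38 per unit): 17 of 38 → value 17×139/38 = 62.1842, running total 294.18
Total 294.18.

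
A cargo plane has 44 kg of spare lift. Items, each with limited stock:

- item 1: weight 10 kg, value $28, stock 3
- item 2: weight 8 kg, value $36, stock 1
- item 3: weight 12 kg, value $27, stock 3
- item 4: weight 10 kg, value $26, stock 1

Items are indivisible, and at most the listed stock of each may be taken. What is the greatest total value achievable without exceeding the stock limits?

$120

Top feasible selections:
- 3×item 1 + 1×item 2: weight 38, value 120
- 2×item 1 + 1×item 2 + 1×item 3: weight 40, value 119
- 2×item 1 + 1×item 2 + 1×item 4: weight 38, value 118
- 1×item 1 + 1×item 2 + 2×item 3: weight 42, value 118
Best: $120.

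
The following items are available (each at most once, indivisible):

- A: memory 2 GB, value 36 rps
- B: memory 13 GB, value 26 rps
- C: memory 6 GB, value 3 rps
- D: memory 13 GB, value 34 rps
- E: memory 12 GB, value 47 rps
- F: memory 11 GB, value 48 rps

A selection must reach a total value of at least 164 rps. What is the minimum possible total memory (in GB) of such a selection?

38

Subsets with value ≥ 164, sorted by total memory:
- A+D+E+F: memory 38, value 165
- A+C+D+E+F: memory 44, value 168
- A+B+D+E+F: memory 51, value 191
Minimum memory: 38 GB.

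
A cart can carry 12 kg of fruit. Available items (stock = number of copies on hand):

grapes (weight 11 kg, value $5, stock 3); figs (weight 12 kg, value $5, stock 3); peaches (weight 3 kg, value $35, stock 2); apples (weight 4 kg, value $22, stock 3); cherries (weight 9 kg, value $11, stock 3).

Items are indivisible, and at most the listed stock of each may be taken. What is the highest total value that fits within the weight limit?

$92

Best selections within weight 12 and stock limits:
- 2×peaches + 1×apples: weight 10, value 92
- 1×peaches + 2×apples: weight 11, value 79
- 2×peaches: weight 6, value 70
Best: $92.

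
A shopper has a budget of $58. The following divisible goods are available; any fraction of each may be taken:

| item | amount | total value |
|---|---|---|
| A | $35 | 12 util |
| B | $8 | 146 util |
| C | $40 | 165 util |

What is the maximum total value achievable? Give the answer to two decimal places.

Take in order of value per unit:
- B (146/8 per unit): all 8 → value 146, running total 146.00
- C (165/40 per unit): all 40 → value 165, running total 311.00
- A (12/35 per unit): 10 of 35 → value 10×12/35 = 3.4286, running total 314.43
Total 314.43.

314.43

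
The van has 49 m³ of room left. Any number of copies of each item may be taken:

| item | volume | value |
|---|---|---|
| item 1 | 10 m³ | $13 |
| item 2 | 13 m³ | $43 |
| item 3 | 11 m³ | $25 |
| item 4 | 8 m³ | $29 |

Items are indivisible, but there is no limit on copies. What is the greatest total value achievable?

$174

Best value-per-unit is item 4 at 29/8, and filling with it alone uses volume 6×8=48. No mix of the others beats 6×29 = 174.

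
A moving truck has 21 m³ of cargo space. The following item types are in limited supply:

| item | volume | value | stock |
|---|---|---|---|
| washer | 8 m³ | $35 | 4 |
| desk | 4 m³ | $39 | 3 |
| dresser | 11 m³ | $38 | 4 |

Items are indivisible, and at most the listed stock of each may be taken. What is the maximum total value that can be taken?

$152

Top feasible selections:
- 1×washer + 3×desk: volume 20, value 152
- 3×desk: volume 12, value 117
Best: $152.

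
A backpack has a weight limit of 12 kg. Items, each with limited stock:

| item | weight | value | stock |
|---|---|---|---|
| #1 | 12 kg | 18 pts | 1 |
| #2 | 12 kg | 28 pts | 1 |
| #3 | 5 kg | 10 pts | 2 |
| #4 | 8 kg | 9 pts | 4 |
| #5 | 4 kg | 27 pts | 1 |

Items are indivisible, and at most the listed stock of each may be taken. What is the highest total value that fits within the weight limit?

Top feasible selections:
- 1×#3 + 1×#5: weight 9, value 37
- 1×#4 + 1×#5: weight 12, value 36
- 1×#2: weight 12, value 28
- 1×#5: weight 4, value 27
Best: 37 pts.

37 pts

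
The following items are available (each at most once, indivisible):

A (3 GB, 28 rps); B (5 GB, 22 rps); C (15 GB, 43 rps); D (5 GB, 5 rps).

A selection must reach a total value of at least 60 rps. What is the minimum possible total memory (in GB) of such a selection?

18

Subsets with value ≥ 60, sorted by total memory:
- A+C: memory 18, value 71
- B+C: memory 20, value 65
Minimum memory: 18 GB.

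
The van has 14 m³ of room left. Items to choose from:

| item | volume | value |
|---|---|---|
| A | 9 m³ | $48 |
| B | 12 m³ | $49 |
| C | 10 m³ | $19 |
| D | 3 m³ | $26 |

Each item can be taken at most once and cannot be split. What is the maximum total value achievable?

$74

Check high-value combinations within 14 m³:
- A+D: volume 9+3=12, value 48+26=74
- B: volume 12, value 49
- A: volume 9, value 48
Best: $74.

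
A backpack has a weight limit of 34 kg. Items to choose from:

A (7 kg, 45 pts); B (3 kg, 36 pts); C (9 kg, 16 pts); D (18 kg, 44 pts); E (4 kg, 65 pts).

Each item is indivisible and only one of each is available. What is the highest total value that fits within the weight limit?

190 pts

Check high-value combinations within 34 kg:
- A+B+D+E: weight 7+3+18+4=32, value 45+36+44+65=190
- A+B+C+E: weight 7+3+9+4=23, value 45+36+16+65=162
- B+C+D+E: weight 3+9+18+4=34, value 36+16+44+65=161
- A+D+E: weight 7+18+4=29, value 45+44+65=154
Best: 190 pts.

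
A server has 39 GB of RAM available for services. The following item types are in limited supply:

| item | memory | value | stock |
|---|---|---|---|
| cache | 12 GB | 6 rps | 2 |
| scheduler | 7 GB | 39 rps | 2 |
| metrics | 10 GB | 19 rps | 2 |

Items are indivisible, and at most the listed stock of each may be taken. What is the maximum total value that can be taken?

116 rps

Best selections within memory 39 and stock limits:
- 2×scheduler + 2×metrics: memory 34, value 116
- 1×cache + 2×scheduler + 1×metrics: memory 36, value 103
- 2×scheduler + 1×metrics: memory 24, value 97
- 2×cache + 2×scheduler: memory 38, value 90
Best: 116 rps.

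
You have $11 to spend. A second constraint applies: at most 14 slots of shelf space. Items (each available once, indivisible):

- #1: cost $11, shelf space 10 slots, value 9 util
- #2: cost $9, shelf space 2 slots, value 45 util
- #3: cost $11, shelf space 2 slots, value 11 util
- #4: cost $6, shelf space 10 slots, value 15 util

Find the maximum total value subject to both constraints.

Feasible sets respecting both limits:
- #2: cost 9, shelf space 2, value 45
- #4: cost 6, shelf space 10, value 15
- #3: cost 11, shelf space 2, value 11
Best: 45 util.

45 util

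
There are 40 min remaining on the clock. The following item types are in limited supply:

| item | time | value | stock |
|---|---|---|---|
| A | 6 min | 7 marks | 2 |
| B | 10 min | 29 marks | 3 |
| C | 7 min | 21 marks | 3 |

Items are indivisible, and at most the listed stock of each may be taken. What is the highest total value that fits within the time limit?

108 marks

Best selections within time 40 and stock limits:
- 3×B + 1×C: time 37, value 108
- 1×A + 2×B + 2×C: time 40, value 107
- 2×B + 2×C: time 34, value 100
- 1×A + 1×B + 3×C: time 37, value 99
Best: 108 marks.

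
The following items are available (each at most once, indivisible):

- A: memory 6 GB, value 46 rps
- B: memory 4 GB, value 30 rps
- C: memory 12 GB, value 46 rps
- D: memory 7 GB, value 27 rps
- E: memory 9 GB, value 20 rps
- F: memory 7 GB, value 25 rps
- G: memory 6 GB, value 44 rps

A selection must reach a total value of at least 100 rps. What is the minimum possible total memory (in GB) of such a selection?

16

Subsets with value ≥ 100, sorted by total memory:
- A+B+G: memory 16, value 120
- A+B+D: memory 17, value 103
- A+B+F: memory 17, value 101
- B+D+G: memory 17, value 101
Minimum memory: 16 GB.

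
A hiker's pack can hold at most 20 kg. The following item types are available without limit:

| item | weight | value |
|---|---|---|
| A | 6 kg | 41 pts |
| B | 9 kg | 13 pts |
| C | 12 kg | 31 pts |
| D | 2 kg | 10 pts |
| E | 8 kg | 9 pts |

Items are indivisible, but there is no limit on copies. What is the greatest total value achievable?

Best value-per-unit is A at 41/6; filling with it alone gives 3×41 = 123.
Optimal mix: 3×A + 1×D → weight 20, value 133.

133 pts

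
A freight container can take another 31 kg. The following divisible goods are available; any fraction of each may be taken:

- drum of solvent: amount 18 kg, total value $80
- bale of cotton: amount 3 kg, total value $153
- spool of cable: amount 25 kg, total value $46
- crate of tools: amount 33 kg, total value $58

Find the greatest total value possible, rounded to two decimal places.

251.40

Take in order of value per unit:
- bale of cotton (153/3 per unit): all 3 → value 153, running total 153.00
- drum of solvent (80/18 per unit): all 18 → value 80, running total 233.00
- spool of cable (46/25 per unit): 10 of 25 → value 10×46/25 = 18.4000, running total 251.40
Total 251.40.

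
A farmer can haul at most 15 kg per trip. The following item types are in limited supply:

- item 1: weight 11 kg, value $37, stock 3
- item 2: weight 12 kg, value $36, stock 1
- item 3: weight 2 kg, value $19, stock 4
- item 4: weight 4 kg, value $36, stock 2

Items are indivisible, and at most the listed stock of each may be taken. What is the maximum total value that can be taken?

$129

Best selections within weight 15 and stock limits:
- 3×item 3 + 2×item 4: weight 14, value 129
- 4×item 3 + 1×item 4: weight 12, value 112
Best: $129.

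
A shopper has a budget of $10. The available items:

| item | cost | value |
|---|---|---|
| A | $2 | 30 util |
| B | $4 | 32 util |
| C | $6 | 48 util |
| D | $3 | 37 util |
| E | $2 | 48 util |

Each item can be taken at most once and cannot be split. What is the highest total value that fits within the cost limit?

126 util

Check high-value combinations within $10:
- A+C+E: cost 2+6+2=10, value 30+48+48=126
- B+D+E: cost 4+3+2=9, value 32+37+48=117
- A+D+E: cost 2+3+2=7, value 30+37+48=115
Best: 126 util.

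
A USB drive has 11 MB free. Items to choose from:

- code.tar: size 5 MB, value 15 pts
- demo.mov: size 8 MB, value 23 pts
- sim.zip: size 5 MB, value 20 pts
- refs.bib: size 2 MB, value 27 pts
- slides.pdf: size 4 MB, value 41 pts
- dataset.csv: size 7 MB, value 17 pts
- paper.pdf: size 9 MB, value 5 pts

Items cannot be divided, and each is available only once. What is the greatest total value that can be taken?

88 pts

This is a 0/1 knapsack; check combinations near the capacity.
- sim.zip+refs.bib+slides.pdf: size 5+2+4=11, value 20+27+41=88
- code.tar+refs.bib+slides.pdf: size 5+2+4=11, value 15+27+41=83
- refs.bib+slides.pdf: size 2+4=6, value 27+41=68
- sim.zip+slides.pdf: size 5+4=9, value 20+41=61
- slides.pdf+dataset.csv: size 4+7=11, value 41+17=58
Best: 88 pts.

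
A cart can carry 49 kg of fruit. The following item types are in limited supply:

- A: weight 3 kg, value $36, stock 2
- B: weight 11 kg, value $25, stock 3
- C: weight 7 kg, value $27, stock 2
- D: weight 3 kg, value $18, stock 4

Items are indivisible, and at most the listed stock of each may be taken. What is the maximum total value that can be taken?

Top feasible selections:
- 2×A + 1×B + 2×C + 4×D: weight 43, value 223
- 2×A + 2×B + 1×C + 4×D: weight 47, value 221
- 2×A + 2×B + 2×C + 2×D: weight 48, value 212
Best: $223.

$223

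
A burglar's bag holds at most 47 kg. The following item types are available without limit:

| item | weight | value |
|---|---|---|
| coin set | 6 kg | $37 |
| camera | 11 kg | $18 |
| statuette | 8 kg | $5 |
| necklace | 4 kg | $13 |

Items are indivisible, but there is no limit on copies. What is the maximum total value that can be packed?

$272

Best value-per-unit is coin set at 37/6; filling with it alone gives 7×37 = 259.
Optimal mix: 7×coin set + 1×necklace → weight 46, value 272.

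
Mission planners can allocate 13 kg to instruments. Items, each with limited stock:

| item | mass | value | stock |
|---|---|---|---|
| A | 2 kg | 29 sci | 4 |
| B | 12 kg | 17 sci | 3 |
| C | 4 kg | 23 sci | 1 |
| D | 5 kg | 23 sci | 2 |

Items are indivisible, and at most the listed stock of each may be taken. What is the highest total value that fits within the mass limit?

139 sci

Top feasible selections:
- 4×A + 1×C: mass 12, value 139
- 4×A + 1×D: mass 13, value 139
Best: 139 sci.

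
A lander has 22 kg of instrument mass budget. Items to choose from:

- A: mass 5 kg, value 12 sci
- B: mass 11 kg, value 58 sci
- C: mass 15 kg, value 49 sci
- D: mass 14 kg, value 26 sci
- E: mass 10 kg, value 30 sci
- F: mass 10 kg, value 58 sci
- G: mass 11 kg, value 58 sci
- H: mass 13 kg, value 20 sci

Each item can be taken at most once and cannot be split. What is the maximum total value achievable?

Check high-value combinations within 22 kg:
- B+F: mass 11+10=21, value 58+58=116
- F+G: mass 10+11=21, value 58+58=116
- B+G: mass 11+11=22, value 58+58=116
- E+F: mass 10+10=20, value 30+58=88
- B+E: mass 11+10=21, value 58+30=88
Best: 116 sci.

116 sci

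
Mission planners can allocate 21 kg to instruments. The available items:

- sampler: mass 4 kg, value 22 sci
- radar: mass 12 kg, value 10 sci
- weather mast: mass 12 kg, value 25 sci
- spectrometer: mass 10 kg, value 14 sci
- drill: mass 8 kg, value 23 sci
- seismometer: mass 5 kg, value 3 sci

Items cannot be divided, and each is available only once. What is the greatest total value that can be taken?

Check high-value combinations within 21 kg:
- sampler+weather mast+seismometer: mass 4+12+5=21, value 22+25+3=50
- sampler+drill+seismometer: mass 4+8+5=17, value 22+23+3=48
- weather mast+drill: mass 12+8=20, value 25+23=48
- sampler+weather mast: mass 4+12=16, value 22+25=47
- sampler+drill: mass 4+8=12, value 22+23=45
Best: 50 sci.

50 sci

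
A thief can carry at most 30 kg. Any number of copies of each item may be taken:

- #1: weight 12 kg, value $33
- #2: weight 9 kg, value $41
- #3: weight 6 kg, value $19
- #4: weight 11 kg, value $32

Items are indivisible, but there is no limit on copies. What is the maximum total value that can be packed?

$123

Best value-per-unit is #2 at 41/9, and filling with it alone uses weight 3×9=27. No mix of the others beats 3×41 = 123.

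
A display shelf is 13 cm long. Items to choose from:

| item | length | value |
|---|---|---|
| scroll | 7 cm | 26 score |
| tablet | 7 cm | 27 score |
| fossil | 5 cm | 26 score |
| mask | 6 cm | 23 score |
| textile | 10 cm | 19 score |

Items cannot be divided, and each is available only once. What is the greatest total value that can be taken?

This is a 0/1 knapsack; check combinations near the capacity.
- tablet+fossil: length 7+5=12, value 27+26=53
- scroll+fossil: length 7+5=12, value 26+26=52
- tablet+mask: length 7+6=13, value 27+23=50
- fossil+mask: length 5+6=11, value 26+23=49
Best: 53 score.

53 score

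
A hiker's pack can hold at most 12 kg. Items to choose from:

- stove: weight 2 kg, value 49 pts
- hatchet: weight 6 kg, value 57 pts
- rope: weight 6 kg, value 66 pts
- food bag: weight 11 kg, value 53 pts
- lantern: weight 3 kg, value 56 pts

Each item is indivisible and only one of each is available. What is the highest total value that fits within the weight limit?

This is a 0/1 knapsack; check combinations near the capacity.
- stove+rope+lantern: weight 2+6+3=11, value 49+66+56=171
- stove+hatchet+lantern: weight 2+6+3=11, value 49+57+56=162
- hatchet+rope: weight 6+6=12, value 57+66=123
- rope+lantern: weight 6+3=9, value 66+56=122
- stove+rope: weight 2+6=8, value 49+66=115
Best: 171 pts.

171 pts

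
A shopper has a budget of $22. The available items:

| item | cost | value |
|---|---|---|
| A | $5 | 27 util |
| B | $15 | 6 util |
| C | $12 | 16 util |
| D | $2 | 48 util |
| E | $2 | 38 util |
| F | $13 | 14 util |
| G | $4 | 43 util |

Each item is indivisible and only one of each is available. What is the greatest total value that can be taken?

156 util

Check high-value combinations within $22:
- A+D+E+G: cost 5+2+2+4=13, value 27+48+38+43=156
- C+D+E+G: cost 12+2+2+4=20, value 16+48+38+43=145
- D+E+F+G: cost 2+2+13+4=21, value 48+38+14+43=143
Best: 156 util.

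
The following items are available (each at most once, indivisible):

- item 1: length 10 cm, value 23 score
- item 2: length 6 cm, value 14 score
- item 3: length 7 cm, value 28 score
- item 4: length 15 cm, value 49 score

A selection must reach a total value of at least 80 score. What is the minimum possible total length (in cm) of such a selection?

Subsets with value ≥ 80, sorted by total length:
- item 2+item 3+item 4: length 28, value 91
- item 1+item 2+item 4: length 31, value 86
- item 1+item 3+item 4: length 32, value 100
- item 1+item 2+item 3+item 4: length 38, value 114
Minimum length: 28 cm.

28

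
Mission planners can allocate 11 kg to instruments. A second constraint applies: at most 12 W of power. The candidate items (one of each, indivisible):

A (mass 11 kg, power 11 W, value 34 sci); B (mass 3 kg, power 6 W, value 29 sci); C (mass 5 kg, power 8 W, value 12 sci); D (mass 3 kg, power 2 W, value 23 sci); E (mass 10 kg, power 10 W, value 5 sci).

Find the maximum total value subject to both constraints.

52 sci

Feasible sets respecting both limits:
- B+D: mass 6, power 8, value 52
- C+D: mass 8, power 10, value 35
- A: mass 11, power 11, value 34
- B: mass 3, power 6, value 29
Best: 52 sci.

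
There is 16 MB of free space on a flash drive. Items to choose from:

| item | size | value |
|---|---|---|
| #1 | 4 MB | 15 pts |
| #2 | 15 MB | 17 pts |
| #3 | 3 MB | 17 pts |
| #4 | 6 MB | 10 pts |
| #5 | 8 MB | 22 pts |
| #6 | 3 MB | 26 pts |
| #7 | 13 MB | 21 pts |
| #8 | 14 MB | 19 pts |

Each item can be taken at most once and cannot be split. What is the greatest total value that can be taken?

Check high-value combinations within 16 MB:
- #1+#3+#4+#6: size 4+3+6+3=16, value 15+17+10+26=68
- #3+#5+#6: size 3+8+3=14, value 17+22+26=65
- #1+#5+#6: size 4+8+3=15, value 15+22+26=63
- #1+#3+#6: size 4+3+3=10, value 15+17+26=58
Best: 68 pts.

68 pts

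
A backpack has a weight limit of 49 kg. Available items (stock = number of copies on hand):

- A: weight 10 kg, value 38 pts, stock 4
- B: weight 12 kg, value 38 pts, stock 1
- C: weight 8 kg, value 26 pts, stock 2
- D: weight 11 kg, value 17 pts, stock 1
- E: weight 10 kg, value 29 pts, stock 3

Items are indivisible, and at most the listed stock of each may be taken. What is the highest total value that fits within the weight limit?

178 pts

Best selections within weight 49 and stock limits:
- 4×A + 1×C: weight 48, value 178
- 3×A + 1×C + 1×E: weight 48, value 169
- 3×A + 2×C: weight 46, value 166
Best: 178 pts.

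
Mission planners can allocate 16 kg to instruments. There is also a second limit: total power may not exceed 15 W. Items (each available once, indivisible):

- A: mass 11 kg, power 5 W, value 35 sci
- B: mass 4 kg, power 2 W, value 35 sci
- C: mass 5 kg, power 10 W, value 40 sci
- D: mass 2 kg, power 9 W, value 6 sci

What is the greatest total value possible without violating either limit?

75 sci

Feasible sets respecting both limits:
- A+C: mass 16, power 15, value 75
- B+C: mass 9, power 12, value 75
- A+B: mass 15, power 7, value 70
- A+D: mass 13, power 14, value 41
Best: 75 sci.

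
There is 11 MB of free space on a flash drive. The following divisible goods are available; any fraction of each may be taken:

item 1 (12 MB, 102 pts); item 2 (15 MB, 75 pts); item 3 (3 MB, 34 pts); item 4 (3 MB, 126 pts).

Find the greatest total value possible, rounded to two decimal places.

Take in order of value per unit:
- item 4 (126/3 per unit): all 3 → value 126, running total 126.00
- item 3 (34/3 per unit): all 3 → value 34, running total 160.00
- item 1 (102/12 per unit): 5 of 12 → value 5×102/12 = 42.5000, running total 202.50
Total 202.50.

202.50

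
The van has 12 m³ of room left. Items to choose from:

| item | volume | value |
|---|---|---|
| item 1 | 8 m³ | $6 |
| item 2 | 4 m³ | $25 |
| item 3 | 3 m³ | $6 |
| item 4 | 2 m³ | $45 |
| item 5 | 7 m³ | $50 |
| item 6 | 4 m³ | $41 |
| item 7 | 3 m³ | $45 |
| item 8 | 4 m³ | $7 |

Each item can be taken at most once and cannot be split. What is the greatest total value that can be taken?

Check high-value combinations within 12 m³:
- item 4+item 5+item 7: volume 2+7+3=12, value 45+50+45=140
- item 3+item 4+item 6+item 7: volume 3+2+4+3=12, value 6+45+41+45=137
- item 4+item 6+item 7: volume 2+4+3=9, value 45+41+45=131
- item 2+item 3+item 4+item 7: volume 4+3+2+3=12, value 25+6+45+45=121
- item 2+item 4+item 7: volume 4+2+3=9, value 25+45+45=115
Best: $140.

$140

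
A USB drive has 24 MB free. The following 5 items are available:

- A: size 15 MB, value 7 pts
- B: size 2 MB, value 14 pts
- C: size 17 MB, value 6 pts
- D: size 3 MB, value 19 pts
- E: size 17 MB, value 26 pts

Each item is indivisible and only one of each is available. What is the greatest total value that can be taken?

This is a 0/1 knapsack; check combinations near the capacity.
- B+D+E: size 2+3+17=22, value 14+19+26=59
- D+E: size 3+17=20, value 19+26=45
- B+E: size 2+17=19, value 14+26=40
- A+B+D: size 15+2+3=20, value 7+14+19=40
Best: 59 pts.

59 pts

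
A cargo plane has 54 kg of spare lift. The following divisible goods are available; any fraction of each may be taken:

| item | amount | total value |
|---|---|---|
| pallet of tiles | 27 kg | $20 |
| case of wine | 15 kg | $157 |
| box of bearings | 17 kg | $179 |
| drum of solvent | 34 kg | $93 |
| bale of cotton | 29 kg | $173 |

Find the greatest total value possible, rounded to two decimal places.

467.24

Take in order of value per unit:
- box of bearings (179/17 per unit): all 17 → value 179, running total 179.00
- case of wine (157/15 per unit): all 15 → value 157, running total 336.00
- bale of cotton (173/29 per unit): 22 of 29 → value 22×173/29 = 131.2414, running total 467.24
Total 467.24.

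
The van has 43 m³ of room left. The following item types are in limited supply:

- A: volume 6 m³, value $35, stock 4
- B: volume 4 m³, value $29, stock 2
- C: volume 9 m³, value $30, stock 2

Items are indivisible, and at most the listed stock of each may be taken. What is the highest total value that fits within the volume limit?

$228

Top feasible selections:
- 4×A + 2×B + 1×C: volume 41, value 228
- 4×A + 2×C: volume 42, value 200
- 4×A + 1×B + 1×C: volume 37, value 199
Best: $228.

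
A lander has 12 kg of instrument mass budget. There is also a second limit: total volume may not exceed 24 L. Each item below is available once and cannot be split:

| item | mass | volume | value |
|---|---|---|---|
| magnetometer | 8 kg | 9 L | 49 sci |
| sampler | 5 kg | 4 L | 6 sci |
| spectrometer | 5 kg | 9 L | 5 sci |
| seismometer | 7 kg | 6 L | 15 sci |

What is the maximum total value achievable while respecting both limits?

Feasible sets respecting both limits:
- magnetometer: mass 8, volume 9, value 49
- sampler+seismometer: mass 12, volume 10, value 21
- spectrometer+seismometer: mass 12, volume 15, value 20
Best: 49 sci.

49 sci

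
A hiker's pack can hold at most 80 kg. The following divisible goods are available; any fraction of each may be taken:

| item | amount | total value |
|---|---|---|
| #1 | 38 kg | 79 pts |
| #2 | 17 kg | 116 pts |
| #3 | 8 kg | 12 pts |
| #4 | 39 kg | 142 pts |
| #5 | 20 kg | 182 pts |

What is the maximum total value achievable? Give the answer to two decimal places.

448.32

Take in order of value per unit:
- #5 (182/20 per unit): all 20 → value 182, running total 182.00
- #2 (116/17 per unit): all 17 → value 116, running total 298.00
- #4 (142/39 per unit): all 39 → value 142, running total 440.00
- #1 (79/38 per unit): 4 of 38 → value 4×79/38 = 8.3158, running total 448.32
Total 448.32.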